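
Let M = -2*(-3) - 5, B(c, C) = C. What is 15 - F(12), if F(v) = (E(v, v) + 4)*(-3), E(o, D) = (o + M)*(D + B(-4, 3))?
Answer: 612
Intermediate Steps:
M = 1 (M = 6 - 5 = 1)
E(o, D) = (1 + o)*(3 + D) (E(o, D) = (o + 1)*(D + 3) = (1 + o)*(3 + D))
F(v) = -21 - 12*v - 3*v² (F(v) = ((3 + v + 3*v + v*v) + 4)*(-3) = ((3 + v + 3*v + v²) + 4)*(-3) = ((3 + v² + 4*v) + 4)*(-3) = (7 + v² + 4*v)*(-3) = -21 - 12*v - 3*v²)
15 - F(12) = 15 - (-21 - 12*12 - 3*12²) = 15 - (-21 - 144 - 3*144) = 15 - (-21 - 144 - 432) = 15 - 1*(-597) = 15 + 597 = 612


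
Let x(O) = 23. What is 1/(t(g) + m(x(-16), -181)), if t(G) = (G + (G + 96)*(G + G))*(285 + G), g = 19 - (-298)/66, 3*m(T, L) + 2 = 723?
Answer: 35937/62588148835 ≈ 5.7418e-7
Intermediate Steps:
m(T, L) = 721/3 (m(T, L) = -⅔ + (⅓)*723 = -⅔ + 241 = 721/3)
g = 776/33 (g = 19 - (-298)/66 = 19 - 1*(-149/33) = 19 + 149/33 = 776/33 ≈ 23.515)
t(G) = (285 + G)*(G + 2*G*(96 + G)) (t(G) = (G + (96 + G)*(2*G))*(285 + G) = (G + 2*G*(96 + G))*(285 + G) = (285 + G)*(G + 2*G*(96 + G)))
1/(t(g) + m(x(-16), -181)) = 1/(776*(55005 + 2*(776/33)² + 763*(776/33))/33 + 721/3) = 1/(776*(55005 + 2*(602176/1089) + 592088/33)/33 + 721/3) = 1/(776*(55005 + 1204352/1089 + 592088/33)/33 + 721/3) = 1/((776/33)*(80643701/1089) + 721/3) = 1/(62579511976/35937 + 721/3) = 1/(62588148835/35937) = 35937/62588148835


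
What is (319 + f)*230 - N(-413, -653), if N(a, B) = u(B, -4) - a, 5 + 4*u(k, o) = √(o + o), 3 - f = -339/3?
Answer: 398553/4 - I*√2/2 ≈ 99638.0 - 0.70711*I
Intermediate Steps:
f = 116 (f = 3 - (-339)/3 = 3 - 1*(-113) = 3 + 113 = 116)
u(k, o) = -5/4 + √2*√o/4 (u(k, o) = -5/4 + √(o + o)/4 = -5/4 + √(2*o)/4 = -5/4 + (√2*√o)/4 = -5/4 + √2*√o/4)
N(a, B) = -5/4 - a + I*√2/2 (N(a, B) = (-5/4 + √2*√(-4)/4) - a = (-5/4 + √2*(2*I)/4) - a = (-5/4 + I*√2/2) - a = -5/4 - a + I*√2/2)
(319 + f)*230 - N(-413, -653) = (319 + 116)*230 - (-5/4 - 1*(-413) + I*√2/2) = 435*230 - (-5/4 + 413 + I*√2/2) = 100050 - (1647/4 + I*√2/2) = 100050 + (-1647/4 - I*√2/2) = 398553/4 - I*√2/2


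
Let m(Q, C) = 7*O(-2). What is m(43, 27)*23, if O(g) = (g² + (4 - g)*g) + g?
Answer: -1610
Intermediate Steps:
O(g) = g + g² + g*(4 - g) (O(g) = (g² + g*(4 - g)) + g = g + g² + g*(4 - g))
m(Q, C) = -70 (m(Q, C) = 7*(5*(-2)) = 7*(-10) = -70)
m(43, 27)*23 = -70*23 = -1610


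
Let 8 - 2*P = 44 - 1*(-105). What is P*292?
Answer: -20586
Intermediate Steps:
P = -141/2 (P = 4 - (44 - 1*(-105))/2 = 4 - (44 + 105)/2 = 4 - ½*149 = 4 - 149/2 = -141/2 ≈ -70.500)
P*292 = -141/2*292 = -20586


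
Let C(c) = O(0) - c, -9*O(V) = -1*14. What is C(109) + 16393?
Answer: 146570/9 ≈ 16286.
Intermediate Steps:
O(V) = 14/9 (O(V) = -(-1)*14/9 = -1/9*(-14) = 14/9)
C(c) = 14/9 - c
C(109) + 16393 = (14/9 - 1*109) + 16393 = (14/9 - 109) + 16393 = -967/9 + 16393 = 146570/9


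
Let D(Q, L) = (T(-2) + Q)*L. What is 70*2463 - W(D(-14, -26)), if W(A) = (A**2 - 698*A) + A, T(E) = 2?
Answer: 292530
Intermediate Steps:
D(Q, L) = L*(2 + Q) (D(Q, L) = (2 + Q)*L = L*(2 + Q))
W(A) = A**2 - 697*A
70*2463 - W(D(-14, -26)) = 70*2463 - (-26*(2 - 14))*(-697 - 26*(2 - 14)) = 172410 - (-26*(-12))*(-697 - 26*(-12)) = 172410 - 312*(-697 + 312) = 172410 - 312*(-385) = 172410 - 1*(-120120) = 172410 + 120120 = 292530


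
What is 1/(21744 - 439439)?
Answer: -1/417695 ≈ -2.3941e-6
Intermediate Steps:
1/(21744 - 439439) = 1/(-417695) = -1/417695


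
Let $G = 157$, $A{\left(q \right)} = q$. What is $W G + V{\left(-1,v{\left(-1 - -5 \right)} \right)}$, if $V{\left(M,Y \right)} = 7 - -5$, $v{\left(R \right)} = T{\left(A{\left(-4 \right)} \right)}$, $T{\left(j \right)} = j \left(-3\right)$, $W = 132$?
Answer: $20736$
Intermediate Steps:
$T{\left(j \right)} = - 3 j$
$v{\left(R \right)} = 12$ ($v{\left(R \right)} = \left(-3\right) \left(-4\right) = 12$)
$V{\left(M,Y \right)} = 12$ ($V{\left(M,Y \right)} = 7 + 5 = 12$)
$W G + V{\left(-1,v{\left(-1 - -5 \right)} \right)} = 132 \cdot 157 + 12 = 20724 + 12 = 20736$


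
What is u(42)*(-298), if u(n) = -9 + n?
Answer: -9834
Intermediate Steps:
u(42)*(-298) = (-9 + 42)*(-298) = 33*(-298) = -9834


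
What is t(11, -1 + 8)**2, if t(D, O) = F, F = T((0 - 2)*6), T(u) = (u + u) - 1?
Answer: 625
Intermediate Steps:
T(u) = -1 + 2*u (T(u) = 2*u - 1 = -1 + 2*u)
F = -25 (F = -1 + 2*((0 - 2)*6) = -1 + 2*(-2*6) = -1 + 2*(-12) = -1 - 24 = -25)
t(D, O) = -25
t(11, -1 + 8)**2 = (-25)**2 = 625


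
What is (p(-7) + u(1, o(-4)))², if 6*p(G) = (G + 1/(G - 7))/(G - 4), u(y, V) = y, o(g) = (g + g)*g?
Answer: 961/784 ≈ 1.2258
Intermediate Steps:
o(g) = 2*g² (o(g) = (2*g)*g = 2*g²)
p(G) = (G + 1/(-7 + G))/(6*(-4 + G)) (p(G) = ((G + 1/(G - 7))/(G - 4))/6 = ((G + 1/(-7 + G))/(-4 + G))/6 = (G + 1/(-7 + G))/(6*(-4 + G)))
(p(-7) + u(1, o(-4)))² = ((1 + (-7)² - 7*(-7))/(6*(28 + (-7)² - 11*(-7))) + 1)² = ((1 + 49 + 49)/(6*(28 + 49 + 77)) + 1)² = ((⅙)*99/154 + 1)² = ((⅙)*(1/154)*99 + 1)² = (3/28 + 1)² = (31/28)² = 961/784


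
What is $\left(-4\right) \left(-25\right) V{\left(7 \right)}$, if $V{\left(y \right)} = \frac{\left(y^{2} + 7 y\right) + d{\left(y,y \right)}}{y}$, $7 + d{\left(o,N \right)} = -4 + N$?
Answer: $\frac{9400}{7} \approx 1342.9$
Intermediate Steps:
$d{\left(o,N \right)} = -11 + N$ ($d{\left(o,N \right)} = -7 + \left(-4 + N\right) = -11 + N$)
$V{\left(y \right)} = \frac{-11 + y^{2} + 8 y}{y}$ ($V{\left(y \right)} = \frac{\left(y^{2} + 7 y\right) + \left(-11 + y\right)}{y} = \frac{-11 + y^{2} + 8 y}{y}$)
$\left(-4\right) \left(-25\right) V{\left(7 \right)} = \left(-4\right) \left(-25\right) \left(8 + 7 - \frac{11}{7}\right) = 100 \left(8 + 7 - \frac{11}{7}\right) = 100 \cdot \frac{94}{7} = \frac{9400}{7}$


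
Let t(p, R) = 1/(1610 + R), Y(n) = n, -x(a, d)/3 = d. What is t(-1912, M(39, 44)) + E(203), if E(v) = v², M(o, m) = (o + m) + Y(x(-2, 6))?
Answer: 69025076/1675 ≈ 41209.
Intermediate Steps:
x(a, d) = -3*d
M(o, m) = -18 + m + o (M(o, m) = (o + m) - 3*6 = (m + o) - 18 = -18 + m + o)
t(-1912, M(39, 44)) + E(203) = 1/(1610 + (-18 + 44 + 39)) + 203² = 1/(1610 + 65) + 41209 = 1/1675 + 41209 = 69025076/1675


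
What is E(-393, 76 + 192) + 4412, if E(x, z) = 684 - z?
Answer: 4828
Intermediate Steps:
E(-393, 76 + 192) + 4412 = (684 - (76 + 192)) + 4412 = (684 - 1*268) + 4412 = (684 - 268) + 4412 = 416 + 4412 = 4828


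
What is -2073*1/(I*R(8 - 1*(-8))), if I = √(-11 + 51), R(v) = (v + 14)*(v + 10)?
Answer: -691*√10/5200 ≈ -0.42022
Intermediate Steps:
R(v) = (10 + v)*(14 + v) (R(v) = (14 + v)*(10 + v) = (10 + v)*(14 + v))
I = 2*√10 (I = √40 = 2*√10 ≈ 6.3246)
-2073*1/(I*R(8 - 1*(-8))) = -2073*√10/(20*(140 + (8 - 1*(-8))² + 24*(8 - 1*(-8)))) = -2073*√10/(20*(140 + (8 + 8)² + 24*(8 + 8))) = -2073*√10/(20*(140 + 16² + 24*16)) = -2073*√10/(20*(140 + 256 + 384)) = -2073*√10/15600 = -691*√10/5200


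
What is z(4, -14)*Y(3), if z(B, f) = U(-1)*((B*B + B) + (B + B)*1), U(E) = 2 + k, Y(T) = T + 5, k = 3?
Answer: 1120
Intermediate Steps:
Y(T) = 5 + T
U(E) = 5 (U(E) = 2 + 3 = 5)
z(B, f) = 5*B**2 + 15*B (z(B, f) = 5*((B*B + B) + (B + B)*1) = 5*((B**2 + B) + (2*B)*1) = 5*((B + B**2) + 2*B) = 5*(B**2 + 3*B) = 5*B**2 + 15*B)
z(4, -14)*Y(3) = (5*4*(3 + 4))*(5 + 3) = (5*4*7)*8 = 140*8 = 1120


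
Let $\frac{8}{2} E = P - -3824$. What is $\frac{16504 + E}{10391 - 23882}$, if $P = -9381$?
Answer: $- \frac{20153}{17988} \approx -1.1204$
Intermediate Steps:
$E = - \frac{5557}{4}$ ($E = \frac{-9381 - -3824}{4} = \frac{-9381 + 3824}{4} = \frac{1}{4} \left(-5557\right) = - \frac{5557}{4} \approx -1389.3$)
$\frac{16504 + E}{10391 - 23882} = \frac{16504 - \frac{5557}{4}}{10391 - 23882} = \frac{60459}{4 \left(-13491\right)} = \frac{60459}{4} \left(- \frac{1}{13491}\right) = - \frac{20153}{17988}$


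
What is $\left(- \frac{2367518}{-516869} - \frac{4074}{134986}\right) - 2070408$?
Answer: $- \frac{72226105951241915}{34885039417} \approx -2.0704 \cdot 10^{6}$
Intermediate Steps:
$\left(- \frac{2367518}{-516869} - \frac{4074}{134986}\right) - 2070408 = \left(\left(-2367518\right) \left(- \frac{1}{516869}\right) - \frac{2037}{67493}\right) - 2070408 = \left(\frac{2367518}{516869} - \frac{2037}{67493}\right) - 2070408 = \frac{158738030221}{34885039417} - 2070408 = - \frac{72226105951241915}{34885039417}$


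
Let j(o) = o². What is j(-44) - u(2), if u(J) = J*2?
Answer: 1932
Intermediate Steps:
u(J) = 2*J
j(-44) - u(2) = (-44)² - 2*2 = 1936 - 1*4 = 1936 - 4 = 1932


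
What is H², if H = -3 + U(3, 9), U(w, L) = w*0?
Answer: 9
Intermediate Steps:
U(w, L) = 0
H = -3 (H = -3 + 0 = -3)
H² = (-3)² = 9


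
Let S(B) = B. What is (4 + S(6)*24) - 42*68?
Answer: -2708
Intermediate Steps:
(4 + S(6)*24) - 42*68 = (4 + 6*24) - 42*68 = (4 + 144) - 2856 = 148 - 2856 = -2708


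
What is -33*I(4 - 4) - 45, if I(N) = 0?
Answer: -45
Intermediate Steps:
-33*I(4 - 4) - 45 = -33*0 - 45 = 0 - 45 = -45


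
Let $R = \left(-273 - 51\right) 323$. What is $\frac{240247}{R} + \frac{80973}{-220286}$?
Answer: $- \frac{95041853}{35686332} \approx -2.6633$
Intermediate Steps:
$R = -104652$ ($R = \left(-324\right) 323 = -104652$)
$\frac{240247}{R} + \frac{80973}{-220286} = \frac{240247}{-104652} + \frac{80973}{-220286} = 240247 \left(- \frac{1}{104652}\right) + 80973 \left(- \frac{1}{220286}\right) = - \frac{240247}{104652} - \frac{80973}{220286} = - \frac{95041853}{35686332}$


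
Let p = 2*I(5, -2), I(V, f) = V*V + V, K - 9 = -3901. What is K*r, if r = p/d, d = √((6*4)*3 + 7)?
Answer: -233520*√79/79 ≈ -26273.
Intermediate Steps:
K = -3892 (K = 9 - 3901 = -3892)
I(V, f) = V + V² (I(V, f) = V² + V = V + V²)
p = 60 (p = 2*(5*(1 + 5)) = 2*(5*6) = 2*30 = 60)
d = √79 (d = √(24*3 + 7) = √(72 + 7) = √79 ≈ 8.8882)
r = 60*√79/79 (r = 60/(√79) = 60*(√79/79) = 60*√79/79 ≈ 6.7505)
K*r = -233520*√79/79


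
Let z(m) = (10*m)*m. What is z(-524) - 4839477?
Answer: -2093717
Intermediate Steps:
z(m) = 10*m²
z(-524) - 4839477 = 10*(-524)² - 4839477 = 10*274576 - 4839477 = 2745760 - 4839477 = -2093717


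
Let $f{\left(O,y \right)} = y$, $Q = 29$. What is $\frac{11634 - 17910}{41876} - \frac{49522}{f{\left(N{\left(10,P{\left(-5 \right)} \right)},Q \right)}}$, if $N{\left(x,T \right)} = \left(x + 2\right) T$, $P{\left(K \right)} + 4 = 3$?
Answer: $- \frac{17879011}{10469} \approx -1707.8$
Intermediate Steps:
$P{\left(K \right)} = -1$ ($P{\left(K \right)} = -4 + 3 = -1$)
$N{\left(x,T \right)} = T \left(2 + x\right)$ ($N{\left(x,T \right)} = \left(2 + x\right) T = T \left(2 + x\right)$)
$\frac{11634 - 17910}{41876} - \frac{49522}{f{\left(N{\left(10,P{\left(-5 \right)} \right)},Q \right)}} = \frac{11634 - 17910}{41876} - \frac{49522}{29} = \left(11634 - 17910\right) \frac{1}{41876} - \frac{49522}{29} = \left(-6276\right) \frac{1}{41876} - \frac{49522}{29} = - \frac{1569}{10469} - \frac{49522}{29} = - \frac{17879011}{10469}$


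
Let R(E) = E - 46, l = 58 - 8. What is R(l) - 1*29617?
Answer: -29613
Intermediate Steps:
l = 50
R(E) = -46 + E
R(l) - 1*29617 = (-46 + 50) - 1*29617 = 4 - 29617 = -29613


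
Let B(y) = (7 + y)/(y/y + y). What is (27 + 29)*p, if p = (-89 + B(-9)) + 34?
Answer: -3066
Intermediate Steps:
B(y) = (7 + y)/(1 + y)
p = -219/4 (p = (-89 + (7 - 9)/(1 - 9)) + 34 = (-89 - 2/(-8)) + 34 = (-89 - ⅛*(-2)) + 34 = (-89 + ¼) + 34 = -355/4 + 34 = -219/4 ≈ -54.750)
(27 + 29)*p = (27 + 29)*(-219/4) = 56*(-219/4) = -3066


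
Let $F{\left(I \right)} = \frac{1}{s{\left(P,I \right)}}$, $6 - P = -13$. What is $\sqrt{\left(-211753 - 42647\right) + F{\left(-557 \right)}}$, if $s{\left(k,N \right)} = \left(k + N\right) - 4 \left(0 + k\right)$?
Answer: $\frac{i \sqrt{95907783014}}{614} \approx 504.38 i$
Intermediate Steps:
$P = 19$ ($P = 6 - -13 = 6 + 13 = 19$)
$s{\left(k,N \right)} = N - 3 k$ ($s{\left(k,N \right)} = \left(N + k\right) - 4 k = N - 3 k$)
$F{\left(I \right)} = \frac{1}{-57 + I}$ ($F{\left(I \right)} = \frac{1}{I - 57} = \frac{1}{-57 + I}$)
$\sqrt{\left(-211753 - 42647\right) + F{\left(-557 \right)}} = \sqrt{\left(-211753 - 42647\right) + \frac{1}{-57 - 557}} = \sqrt{\left(-211753 - 42647\right) + \frac{1}{-614}} = \sqrt{-254400 - \frac{1}{614}} = \sqrt{- \frac{156201601}{614}} = \frac{i \sqrt{95907783014}}{614}$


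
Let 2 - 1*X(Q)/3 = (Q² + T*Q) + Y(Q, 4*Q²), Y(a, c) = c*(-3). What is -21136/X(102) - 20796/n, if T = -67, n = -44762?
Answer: 206885219/508943940 ≈ 0.40650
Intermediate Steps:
Y(a, c) = -3*c
X(Q) = 6 + 33*Q² + 201*Q (X(Q) = 6 - 3*((Q² - 67*Q) - 12*Q²) = 6 - 3*(-67*Q - 11*Q²) = 6 + (33*Q² + 201*Q) = 6 + 33*Q² + 201*Q)
-21136/X(102) - 20796/n = -21136/(6 + 33*102² + 201*102) - 20796/(-44762) = -21136/(6 + 33*10404 + 20502) - 20796*(-1/44762) = -21136/(6 + 343332 + 20502) + 10398/22381 = -21136/363840 + 10398/22381 = -21136*1/363840 + 10398/22381 = -1321/22740 + 10398/22381 = 206885219/508943940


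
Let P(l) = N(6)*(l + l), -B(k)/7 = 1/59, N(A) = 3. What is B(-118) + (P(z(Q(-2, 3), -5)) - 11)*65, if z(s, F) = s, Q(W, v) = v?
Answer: 26838/59 ≈ 454.88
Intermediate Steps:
B(k) = -7/59
P(l) = 6*l (P(l) = 3*(l + l) = 3*(2*l) = 6*l)
B(-118) + (P(z(Q(-2, 3), -5)) - 11)*65 = -7/59 + (6*3 - 11)*65 = -7/59 + (18 - 11)*65 = -7/59 + 7*65 = -7/59 + 455 = 26838/59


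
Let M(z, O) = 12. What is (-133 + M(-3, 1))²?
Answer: 14641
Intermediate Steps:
(-133 + M(-3, 1))² = (-133 + 12)² = (-121)² = 14641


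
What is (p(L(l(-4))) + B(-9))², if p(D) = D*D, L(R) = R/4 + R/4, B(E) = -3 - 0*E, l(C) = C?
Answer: 1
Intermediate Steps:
B(E) = -3 (B(E) = -3 - 1*0 = -3 + 0 = -3)
L(R) = R/2 (L(R) = R*(¼) + R*(¼) = R/4 + R/4 = R/2)
p(D) = D²
(p(L(l(-4))) + B(-9))² = (((½)*(-4))² - 3)² = ((-2)² - 3)² = (4 - 3)² = 1² = 1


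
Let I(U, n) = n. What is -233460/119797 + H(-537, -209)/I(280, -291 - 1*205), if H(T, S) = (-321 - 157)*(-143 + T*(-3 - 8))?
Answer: 41243492483/7427414 ≈ 5552.9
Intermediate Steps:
H(T, S) = 68354 + 5258*T (H(T, S) = -478*(-143 + T*(-11)) = -478*(-143 - 11*T) = 68354 + 5258*T)
-233460/119797 + H(-537, -209)/I(280, -291 - 1*205) = -233460/119797 + (68354 + 5258*(-537))/(-291 - 1*205) = -233460*1/119797 + (68354 - 2823546)/(-291 - 205) = -233460/119797 - 2755192/(-496) = -233460/119797 - 2755192*(-1/496) = -233460/119797 + 344399/62 = 41243492483/7427414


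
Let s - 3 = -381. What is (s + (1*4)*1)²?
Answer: 139876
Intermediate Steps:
s = -378 (s = 3 - 381 = -378)
(s + (1*4)*1)² = (-378 + (1*4)*1)² = (-378 + 4*1)² = (-378 + 4)² = (-374)² = 139876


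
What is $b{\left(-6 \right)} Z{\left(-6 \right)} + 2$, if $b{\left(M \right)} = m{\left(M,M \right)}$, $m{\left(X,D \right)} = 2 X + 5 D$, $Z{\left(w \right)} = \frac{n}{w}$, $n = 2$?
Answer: $16$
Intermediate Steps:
$Z{\left(w \right)} = \frac{2}{w}$
$b{\left(M \right)} = 7 M$ ($b{\left(M \right)} = 2 M + 5 M = 7 M$)
$b{\left(-6 \right)} Z{\left(-6 \right)} + 2 = 7 \left(-6\right) \frac{2}{-6} + 2 = - 42 \cdot 2 \left(- \frac{1}{6}\right) + 2 = \left(-42\right) \left(- \frac{1}{3}\right) + 2 = 14 + 2 = 16$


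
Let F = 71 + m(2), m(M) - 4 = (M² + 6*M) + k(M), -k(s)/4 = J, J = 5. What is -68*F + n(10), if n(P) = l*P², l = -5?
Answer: -5328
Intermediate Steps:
k(s) = -20 (k(s) = -4*5 = -20)
m(M) = -16 + M² + 6*M (m(M) = 4 + ((M² + 6*M) - 20) = 4 + (-20 + M² + 6*M) = -16 + M² + 6*M)
n(P) = -5*P²
F = 71 (F = 71 + (-16 + 2² + 6*2) = 71 + (-16 + 4 + 12) = 71 + 0 = 71)
-68*F + n(10) = -68*71 - 5*10² = -4828 - 5*100 = -4828 - 500 = -5328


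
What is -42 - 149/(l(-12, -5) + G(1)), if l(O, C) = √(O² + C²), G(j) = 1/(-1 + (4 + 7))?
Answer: -6992/131 ≈ -53.374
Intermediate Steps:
G(j) = ⅒ (G(j) = 1/(-1 + 11) = 1/10 = ⅒)
l(O, C) = √(C² + O²)
-42 - 149/(l(-12, -5) + G(1)) = -42 - 149/(√((-5)² + (-12)²) + ⅒) = -42 - 149/(√(25 + 144) + ⅒) = -42 - 149/(√169 + ⅒) = -42 - 149/(13 + ⅒) = -42 - 149/131/10 = -42 - 149*10/131 = -42 - 1490/131 = -6992/131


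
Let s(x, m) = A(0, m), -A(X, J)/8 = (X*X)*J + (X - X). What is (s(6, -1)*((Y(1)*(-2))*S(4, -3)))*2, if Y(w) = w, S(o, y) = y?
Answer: 0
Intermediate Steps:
A(X, J) = -8*J*X² (A(X, J) = -8*((X*X)*J + (X - X)) = -8*(X²*J + 0) = -8*(J*X² + 0) = -8*J*X²)
s(x, m) = 0 (s(x, m) = -8*m*0² = -8*m*0 = 0)
(s(6, -1)*((Y(1)*(-2))*S(4, -3)))*2 = (0*((1*(-2))*(-3)))*2 = (0*(-2*(-3)))*2 = (0*6)*2 = 0*2 = 0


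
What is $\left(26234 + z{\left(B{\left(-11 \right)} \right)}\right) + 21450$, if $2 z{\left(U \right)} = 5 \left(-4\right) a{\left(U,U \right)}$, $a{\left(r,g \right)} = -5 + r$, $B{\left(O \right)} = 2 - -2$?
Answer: $47694$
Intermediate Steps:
$B{\left(O \right)} = 4$ ($B{\left(O \right)} = 2 + 2 = 4$)
$z{\left(U \right)} = 50 - 10 U$ ($z{\left(U \right)} = \frac{5 \left(-4\right) \left(-5 + U\right)}{2} = \frac{\left(-20\right) \left(-5 + U\right)}{2} = \frac{100 - 20 U}{2} = 50 - 10 U$)
$\left(26234 + z{\left(B{\left(-11 \right)} \right)}\right) + 21450 = \left(26234 + \left(50 - 40\right)\right) + 21450 = \left(26234 + 10\right) + 21450 = 26244 + 21450 = 47694$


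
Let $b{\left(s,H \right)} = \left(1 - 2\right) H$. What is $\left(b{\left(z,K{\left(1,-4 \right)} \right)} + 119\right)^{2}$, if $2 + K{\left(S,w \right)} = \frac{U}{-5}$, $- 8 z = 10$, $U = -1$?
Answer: $\frac{364816}{25} \approx 14593.0$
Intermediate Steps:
$z = - \frac{5}{4}$ ($z = \left(- \frac{1}{8}\right) 10 = - \frac{5}{4} \approx -1.25$)
$K{\left(S,w \right)} = - \frac{9}{5}$ ($K{\left(S,w \right)} = -2 - \frac{1}{-5} = -2 - - \frac{1}{5} = -2 + \frac{1}{5} = - \frac{9}{5}$)
$b{\left(s,H \right)} = - H$
$\left(b{\left(z,K{\left(1,-4 \right)} \right)} + 119\right)^{2} = \left(\left(-1\right) \left(- \frac{9}{5}\right) + 119\right)^{2} = \left(\frac{9}{5} + 119\right)^{2} = \left(\frac{604}{5}\right)^{2} = \frac{364816}{25}$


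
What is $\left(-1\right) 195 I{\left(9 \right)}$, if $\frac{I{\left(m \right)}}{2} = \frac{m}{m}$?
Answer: $-390$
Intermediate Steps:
$I{\left(m \right)} = 2$ ($I{\left(m \right)} = 2 \frac{m}{m} = 2 \cdot 1 = 2$)
$\left(-1\right) 195 I{\left(9 \right)} = \left(-1\right) 195 \cdot 2 = \left(-195\right) 2 = -390$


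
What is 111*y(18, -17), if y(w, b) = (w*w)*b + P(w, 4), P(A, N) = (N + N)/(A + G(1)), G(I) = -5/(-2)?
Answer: -25065132/41 ≈ -6.1135e+5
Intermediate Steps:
G(I) = 5/2 (G(I) = -5*(-1/2) = 5/2)
P(A, N) = 2*N/(5/2 + A) (P(A, N) = (N + N)/(A + 5/2) = (2*N)/(5/2 + A) = 2*N/(5/2 + A))
y(w, b) = 16/(5 + 2*w) + b*w**2 (y(w, b) = (w*w)*b + 4*4/(5 + 2*w) = w**2*b + 16/(5 + 2*w) = b*w**2 + 16/(5 + 2*w) = 16/(5 + 2*w) + b*w**2)
111*y(18, -17) = 111*((16 - 17*18**2*(5 + 2*18))/(5 + 2*18)) = 111*((16 - 17*324*(5 + 36))/(5 + 36)) = 111*((16 - 17*324*41)/41) = 111*((16 - 225828)/41) = 111*((1/41)*(-225812)) = 111*(-225812/41) = -25065132/41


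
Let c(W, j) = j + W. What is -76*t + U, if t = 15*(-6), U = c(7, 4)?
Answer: 6851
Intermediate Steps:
c(W, j) = W + j
U = 11 (U = 7 + 4 = 11)
t = -90
-76*t + U = -76*(-90) + 11 = 6840 + 11 = 6851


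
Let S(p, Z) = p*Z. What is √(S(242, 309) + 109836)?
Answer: √184614 ≈ 429.67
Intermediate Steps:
S(p, Z) = Z*p
√(S(242, 309) + 109836) = √(309*242 + 109836) = √(74778 + 109836) = √184614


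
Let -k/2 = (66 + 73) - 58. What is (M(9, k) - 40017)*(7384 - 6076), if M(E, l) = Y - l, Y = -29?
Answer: -52168272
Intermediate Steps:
k = -162 (k = -2*((66 + 73) - 58) = -2*(139 - 58) = -2*81 = -162)
M(E, l) = -29 - l
(M(9, k) - 40017)*(7384 - 6076) = ((-29 - 1*(-162)) - 40017)*(7384 - 6076) = ((-29 + 162) - 40017)*1308 = (133 - 40017)*1308 = -39884*1308 = -52168272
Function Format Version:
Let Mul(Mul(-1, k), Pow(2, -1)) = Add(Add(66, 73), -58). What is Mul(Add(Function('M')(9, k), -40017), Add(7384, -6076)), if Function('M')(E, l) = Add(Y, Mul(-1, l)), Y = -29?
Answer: -52168272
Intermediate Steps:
k = -162 (k = Mul(-2, Add(Add(66, 73), -58)) = Mul(-2, Add(139, -58)) = Mul(-2, 81) = -162)
Function('M')(E, l) = Add(-29, Mul(-1, l))
Mul(Add(Function('M')(9, k), -40017), Add(7384, -6076)) = Mul(Add(Add(-29, Mul(-1, -162)), -40017), Add(7384, -6076)) = Mul(Add(Add(-29, 162), -40017), 1308) = Mul(Add(133, -40017), 1308) = Mul(-39884, 1308) = -52168272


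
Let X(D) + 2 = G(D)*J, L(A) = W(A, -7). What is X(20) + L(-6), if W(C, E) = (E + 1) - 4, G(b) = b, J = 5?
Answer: 88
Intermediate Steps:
W(C, E) = -3 + E (W(C, E) = (1 + E) - 4 = -3 + E)
L(A) = -10 (L(A) = -3 - 7 = -10)
X(D) = -2 + 5*D (X(D) = -2 + D*5 = -2 + 5*D)
X(20) + L(-6) = (-2 + 5*20) - 10 = (-2 + 100) - 10 = 98 - 10 = 88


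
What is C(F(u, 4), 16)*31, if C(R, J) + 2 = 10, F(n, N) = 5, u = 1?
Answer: 248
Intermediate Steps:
C(R, J) = 8 (C(R, J) = -2 + 10 = 8)
C(F(u, 4), 16)*31 = 8*31 = 248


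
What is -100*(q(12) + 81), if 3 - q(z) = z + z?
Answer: -6000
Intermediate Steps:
q(z) = 3 - 2*z (q(z) = 3 - (z + z) = 3 - 2*z)
-100*(q(12) + 81) = -100*((3 - 2*12) + 81) = -100*((3 - 24) + 81) = -100*(-21 + 81) = -100*60 = -6000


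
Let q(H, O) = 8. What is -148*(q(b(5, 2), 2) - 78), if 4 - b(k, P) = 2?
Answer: 10360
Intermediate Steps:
b(k, P) = 2 (b(k, P) = 4 - 1*2 = 4 - 2 = 2)
-148*(q(b(5, 2), 2) - 78) = -148*(8 - 78) = -148*(-70) = 10360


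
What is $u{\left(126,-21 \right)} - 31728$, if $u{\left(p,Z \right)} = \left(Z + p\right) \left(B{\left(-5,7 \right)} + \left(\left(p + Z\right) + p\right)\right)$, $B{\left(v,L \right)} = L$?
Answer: $-6738$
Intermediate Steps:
$u{\left(p,Z \right)} = \left(Z + p\right) \left(7 + Z + 2 p\right)$ ($u{\left(p,Z \right)} = \left(Z + p\right) \left(7 + \left(\left(p + Z\right) + p\right)\right) = \left(Z + p\right) \left(7 + \left(\left(Z + p\right) + p\right)\right) = \left(Z + p\right) \left(7 + \left(Z + 2 p\right)\right) = \left(Z + p\right) \left(7 + Z + 2 p\right)$)
$u{\left(126,-21 \right)} - 31728 = \left(\left(-21\right)^{2} + 2 \cdot 126^{2} + 7 \left(-21\right) + 7 \cdot 126 + 3 \left(-21\right) 126\right) - 31728 = \left(441 + 2 \cdot 15876 - 147 + 882 - 7938\right) - 31728 = \left(441 + 31752 - 147 + 882 - 7938\right) - 31728 = 24990 - 31728 = -6738$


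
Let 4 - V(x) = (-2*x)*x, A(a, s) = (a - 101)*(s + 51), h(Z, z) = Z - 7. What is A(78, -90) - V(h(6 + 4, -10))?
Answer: 875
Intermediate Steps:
h(Z, z) = -7 + Z
A(a, s) = (-101 + a)*(51 + s)
V(x) = 4 + 2*x**2 (V(x) = 4 - (-2*x)*x = 4 - (-2)*x**2 = 4 + 2*x**2)
A(78, -90) - V(h(6 + 4, -10)) = (-5151 - 101*(-90) + 51*78 + 78*(-90)) - (4 + 2*(-7 + (6 + 4))**2) = (-5151 + 9090 + 3978 - 7020) - (4 + 2*(-7 + 10)**2) = 897 - (4 + 2*3**2) = 897 - (4 + 2*9) = 897 - (4 + 18) = 897 - 1*22 = 897 - 22 = 875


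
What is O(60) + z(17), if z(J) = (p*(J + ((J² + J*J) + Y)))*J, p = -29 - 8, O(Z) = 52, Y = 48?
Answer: -404395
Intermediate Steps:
p = -37
z(J) = J*(-1776 - 74*J² - 37*J) (z(J) = (-37*(J + ((J² + J*J) + 48)))*J = (-37*(J + ((J² + J²) + 48)))*J = (-37*(J + (2*J² + 48)))*J = (-37*(J + (48 + 2*J²)))*J = (-37*(48 + J + 2*J²))*J = (-1776 - 74*J² - 37*J)*J = J*(-1776 - 74*J² - 37*J))
O(60) + z(17) = 52 - 37*17*(48 + 17 + 2*17²) = 52 - 37*17*(48 + 17 + 2*289) = 52 - 37*17*(48 + 17 + 578) = 52 - 37*17*643 = 52 - 404447 = -404395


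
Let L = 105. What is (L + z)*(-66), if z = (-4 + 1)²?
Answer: -7524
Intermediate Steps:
z = 9 (z = (-3)² = 9)
(L + z)*(-66) = (105 + 9)*(-66) = 114*(-66) = -7524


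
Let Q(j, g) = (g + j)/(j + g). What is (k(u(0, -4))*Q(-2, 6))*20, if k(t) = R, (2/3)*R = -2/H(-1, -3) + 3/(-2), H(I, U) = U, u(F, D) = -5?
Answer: -25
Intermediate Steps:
Q(j, g) = 1 (Q(j, g) = (g + j)/(g + j) = 1)
R = -5/4 (R = 3*(-2/(-3) + 3/(-2))/2 = 3*(-2*(-⅓) + 3*(-½))/2 = 3*(⅔ - 3/2)/2 = (3/2)*(-⅚) = -5/4 ≈ -1.2500)
k(t) = -5/4
(k(u(0, -4))*Q(-2, 6))*20 = -5/4*1*20 = -5/4*20 = -25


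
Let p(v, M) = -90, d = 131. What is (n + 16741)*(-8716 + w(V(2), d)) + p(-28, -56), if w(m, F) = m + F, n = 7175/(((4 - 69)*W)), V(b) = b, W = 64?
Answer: -119536176771/832 ≈ -1.4367e+8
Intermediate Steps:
n = -1435/832 (n = 7175/(((4 - 69)*64)) = 7175/((-65*64)) = 7175/(-4160) = 7175*(-1/4160) = -1435/832 ≈ -1.7248)
w(m, F) = F + m
(n + 16741)*(-8716 + w(V(2), d)) + p(-28, -56) = (-1435/832 + 16741)*(-8716 + (131 + 2)) - 90 = 13927077*(-8716 + 133)/832 - 90 = (13927077/832)*(-8583) - 90 = -119536101891/832 - 90 = -119536176771/832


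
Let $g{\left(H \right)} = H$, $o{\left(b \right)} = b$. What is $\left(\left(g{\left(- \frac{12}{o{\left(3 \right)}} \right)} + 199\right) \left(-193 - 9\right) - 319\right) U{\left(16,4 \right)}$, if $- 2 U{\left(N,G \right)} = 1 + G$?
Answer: $\frac{198545}{2} \approx 99273.0$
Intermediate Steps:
$U{\left(N,G \right)} = - \frac{1}{2} - \frac{G}{2}$ ($U{\left(N,G \right)} = - \frac{1 + G}{2} = - \frac{1}{2} - \frac{G}{2}$)
$\left(\left(g{\left(- \frac{12}{o{\left(3 \right)}} \right)} + 199\right) \left(-193 - 9\right) - 319\right) U{\left(16,4 \right)} = \left(\left(- \frac{12}{3} + 199\right) \left(-193 - 9\right) - 319\right) \left(- \frac{1}{2} - 2\right) = \left(\left(\left(-12\right) \frac{1}{3} + 199\right) \left(-202\right) - 319\right) \left(- \frac{1}{2} - 2\right) = \left(\left(-4 + 199\right) \left(-202\right) - 319\right) \left(- \frac{5}{2}\right) = \left(195 \left(-202\right) - 319\right) \left(- \frac{5}{2}\right) = \left(-39390 - 319\right) \left(- \frac{5}{2}\right) = \left(-39709\right) \left(- \frac{5}{2}\right) = \frac{198545}{2}$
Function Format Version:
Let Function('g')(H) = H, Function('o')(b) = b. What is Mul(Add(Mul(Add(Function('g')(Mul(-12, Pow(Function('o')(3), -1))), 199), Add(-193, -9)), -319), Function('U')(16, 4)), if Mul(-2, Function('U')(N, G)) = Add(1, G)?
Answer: Rational(198545, 2) ≈ 99273.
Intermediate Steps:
Function('U')(N, G) = Add(Rational(-1, 2), Mul(Rational(-1, 2), G)) (Function('U')(N, G) = Mul(Rational(-1, 2), Add(1, G)) = Add(Rational(-1, 2), Mul(Rational(-1, 2), G)))
Mul(Add(Mul(Add(Function('g')(Mul(-12, Pow(Function('o')(3), -1))), 199), Add(-193, -9)), -319), Function('U')(16, 4)) = Mul(Add(Mul(Add(Mul(-12, Pow(3, -1)), 199), Add(-193, -9)), -319), Add(Rational(-1, 2), Mul(Rational(-1, 2), 4))) = Mul(Add(Mul(Add(Mul(-12, Rational(1, 3)), 199), -202), -319), Add(Rational(-1, 2), -2)) = Mul(Add(Mul(Add(-4, 199), -202), -319), Rational(-5, 2)) = Mul(Add(Mul(195, -202), -319), Rational(-5, 2)) = Mul(Add(-39390, -319), Rational(-5, 2)) = Mul(-39709, Rational(-5, 2)) = Rational(198545, 2)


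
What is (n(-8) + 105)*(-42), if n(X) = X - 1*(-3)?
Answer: -4200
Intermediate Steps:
n(X) = 3 + X (n(X) = X + 3 = 3 + X)
(n(-8) + 105)*(-42) = ((3 - 8) + 105)*(-42) = (-5 + 105)*(-42) = 100*(-42) = -4200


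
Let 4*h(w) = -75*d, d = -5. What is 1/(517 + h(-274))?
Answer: 4/2443 ≈ 0.0016373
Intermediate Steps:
h(w) = 375/4 (h(w) = (-75*(-5))/4 = (¼)*375 = 375/4)
1/(517 + h(-274)) = 1/(517 + 375/4) = 1/(2443/4) = 4/2443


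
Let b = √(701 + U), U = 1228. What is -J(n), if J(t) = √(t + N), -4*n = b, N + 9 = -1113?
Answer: -I*√(4488 + √1929)/2 ≈ -33.66*I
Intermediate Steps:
b = √1929 (b = √(701 + 1228) = √1929 ≈ 43.920)
N = -1122 (N = -9 - 1113 = -1122)
n = -√1929/4 ≈ -10.980
J(t) = √(-1122 + t) (J(t) = √(t - 1122) = √(-1122 + t))
-J(n) = -√(-1122 - √1929/4)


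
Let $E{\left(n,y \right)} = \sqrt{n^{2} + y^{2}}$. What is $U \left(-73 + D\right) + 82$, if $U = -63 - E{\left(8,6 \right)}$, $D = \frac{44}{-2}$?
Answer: $7017$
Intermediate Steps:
$D = -22$ ($D = 44 \left(- \frac{1}{2}\right) = -22$)
$U = -73$ ($U = -63 - \sqrt{8^{2} + 6^{2}} = -63 - \sqrt{64 + 36} = -63 - \sqrt{100} = -63 - 10 = -73$)
$U \left(-73 + D\right) + 82 = - 73 \left(-73 - 22\right) + 82 = \left(-73\right) \left(-95\right) + 82 = 6935 + 82 = 7017$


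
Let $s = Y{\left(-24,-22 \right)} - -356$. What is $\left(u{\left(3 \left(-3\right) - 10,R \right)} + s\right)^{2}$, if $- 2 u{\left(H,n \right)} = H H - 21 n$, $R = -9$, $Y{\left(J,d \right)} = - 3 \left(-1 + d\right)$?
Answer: $22500$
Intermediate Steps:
$Y{\left(J,d \right)} = 3 - 3 d$
$s = 425$ ($s = \left(3 - -66\right) - -356 = \left(3 + 66\right) + 356 = 69 + 356 = 425$)
$u{\left(H,n \right)} = - \frac{H^{2}}{2} + \frac{21 n}{2}$ ($u{\left(H,n \right)} = - \frac{H H - 21 n}{2} = - \frac{H^{2} - 21 n}{2} = - \frac{H^{2}}{2} + \frac{21 n}{2}$)
$\left(u{\left(3 \left(-3\right) - 10,R \right)} + s\right)^{2} = \left(\left(- \frac{\left(3 \left(-3\right) - 10\right)^{2}}{2} + \frac{21}{2} \left(-9\right)\right) + 425\right)^{2} = \left(\left(- \frac{\left(-9 - 10\right)^{2}}{2} - \frac{189}{2}\right) + 425\right)^{2} = \left(\left(- \frac{\left(-19\right)^{2}}{2} - \frac{189}{2}\right) + 425\right)^{2} = \left(\left(\left(- \frac{1}{2}\right) 361 - \frac{189}{2}\right) + 425\right)^{2} = \left(\left(- \frac{361}{2} - \frac{189}{2}\right) + 425\right)^{2} = \left(-275 + 425\right)^{2} = 150^{2} = 22500$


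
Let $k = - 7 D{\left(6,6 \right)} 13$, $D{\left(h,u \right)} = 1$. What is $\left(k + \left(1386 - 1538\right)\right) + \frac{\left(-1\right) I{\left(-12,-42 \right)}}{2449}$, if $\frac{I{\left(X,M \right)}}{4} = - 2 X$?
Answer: $- \frac{595203}{2449} \approx -243.04$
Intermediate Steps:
$I{\left(X,M \right)} = - 8 X$ ($I{\left(X,M \right)} = 4 \left(- 2 X\right) = - 8 X$)
$k = -91$ ($k = \left(-7\right) 1 \cdot 13 = \left(-7\right) 13 = -91$)
$\left(k + \left(1386 - 1538\right)\right) + \frac{\left(-1\right) I{\left(-12,-42 \right)}}{2449} = \left(-91 + \left(1386 - 1538\right)\right) + \frac{\left(-1\right) \left(\left(-8\right) \left(-12\right)\right)}{2449} = \left(-91 + \left(1386 - 1538\right)\right) + \left(-1\right) 96 \cdot \frac{1}{2449} = \left(-91 - 152\right) - \frac{96}{2449} = -243 - \frac{96}{2449} = - \frac{595203}{2449}$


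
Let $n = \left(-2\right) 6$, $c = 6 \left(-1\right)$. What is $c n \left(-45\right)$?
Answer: $-3240$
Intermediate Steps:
$c = -6$
$n = -12$
$c n \left(-45\right) = \left(-6\right) \left(-12\right) \left(-45\right) = 72 \left(-45\right) = -3240$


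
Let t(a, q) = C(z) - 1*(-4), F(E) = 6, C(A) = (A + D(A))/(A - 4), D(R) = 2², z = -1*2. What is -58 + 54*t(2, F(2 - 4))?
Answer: 140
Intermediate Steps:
z = -2
D(R) = 4
C(A) = (4 + A)/(-4 + A) (C(A) = (A + 4)/(A - 4) = (4 + A)/(-4 + A))
t(a, q) = 11/3 (t(a, q) = (4 - 2)/(-4 - 2) - 1*(-4) = 2/(-6) + 4 = -⅙*2 + 4 = -⅓ + 4 = 11/3)
-58 + 54*t(2, F(2 - 4)) = -58 + 54*(11/3) = -58 + 198 = 140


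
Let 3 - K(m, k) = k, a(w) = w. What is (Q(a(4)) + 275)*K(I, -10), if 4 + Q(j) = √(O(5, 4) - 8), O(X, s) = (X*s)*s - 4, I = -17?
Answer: 3523 + 26*√17 ≈ 3630.2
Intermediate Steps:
O(X, s) = -4 + X*s² (O(X, s) = X*s² - 4 = -4 + X*s²)
K(m, k) = 3 - k
Q(j) = -4 + 2*√17 (Q(j) = -4 + √((-4 + 5*4²) - 8) = -4 + √((-4 + 5*16) - 8) = -4 + √((-4 + 80) - 8) = -4 + √(76 - 8) = -4 + √68 = -4 + 2*√17)
(Q(a(4)) + 275)*K(I, -10) = ((-4 + 2*√17) + 275)*(3 - 1*(-10)) = (271 + 2*√17)*(3 + 10) = (271 + 2*√17)*13 = 3523 + 26*√17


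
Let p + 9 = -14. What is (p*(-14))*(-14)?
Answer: -4508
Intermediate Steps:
p = -23 (p = -9 - 14 = -23)
(p*(-14))*(-14) = -23*(-14)*(-14) = 322*(-14) = -4508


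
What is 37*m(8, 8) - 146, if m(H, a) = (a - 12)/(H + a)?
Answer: -621/4 ≈ -155.25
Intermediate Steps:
m(H, a) = (-12 + a)/(H + a)
37*m(8, 8) - 146 = 37*((-12 + 8)/(8 + 8)) - 146 = 37*(-4/16) - 146 = 37*((1/16)*(-4)) - 146 = 37*(-1/4) - 146 = -37/4 - 146 = -621/4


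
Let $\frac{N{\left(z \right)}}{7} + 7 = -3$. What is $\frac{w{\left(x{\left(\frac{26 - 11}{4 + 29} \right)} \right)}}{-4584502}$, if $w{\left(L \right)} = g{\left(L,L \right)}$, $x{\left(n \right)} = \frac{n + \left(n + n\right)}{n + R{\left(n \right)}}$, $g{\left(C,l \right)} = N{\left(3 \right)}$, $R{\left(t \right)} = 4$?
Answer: $\frac{35}{2292251} \approx 1.5269 \cdot 10^{-5}$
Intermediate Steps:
$N{\left(z \right)} = -70$ ($N{\left(z \right)} = -49 + 7 \left(-3\right) = -49 - 21 = -70$)
$g{\left(C,l \right)} = -70$
$x{\left(n \right)} = \frac{3 n}{4 + n}$ ($x{\left(n \right)} = \frac{n + \left(n + n\right)}{n + 4} = \frac{n + 2 n}{4 + n} = \frac{3 n}{4 + n}$)
$w{\left(L \right)} = -70$
$\frac{w{\left(x{\left(\frac{26 - 11}{4 + 29} \right)} \right)}}{-4584502} = - \frac{70}{-4584502} = \left(-70\right) \left(- \frac{1}{4584502}\right) = \frac{35}{2292251}$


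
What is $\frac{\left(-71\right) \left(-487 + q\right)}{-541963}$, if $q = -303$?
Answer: $- \frac{56090}{541963} \approx -0.10349$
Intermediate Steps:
$\frac{\left(-71\right) \left(-487 + q\right)}{-541963} = \frac{\left(-71\right) \left(-487 - 303\right)}{-541963} = \left(-71\right) \left(-790\right) \left(- \frac{1}{541963}\right) = 56090 \left(- \frac{1}{541963}\right) = - \frac{56090}{541963}$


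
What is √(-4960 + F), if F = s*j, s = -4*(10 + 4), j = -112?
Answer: 4*√82 ≈ 36.222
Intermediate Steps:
s = -56 (s = -4*14 = -56)
F = 6272 (F = -56*(-112) = 6272)
√(-4960 + F) = √(-4960 + 6272) = √1312 = 4*√82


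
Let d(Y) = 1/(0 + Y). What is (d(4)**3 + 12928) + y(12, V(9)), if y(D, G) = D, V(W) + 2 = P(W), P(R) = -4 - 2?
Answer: 828161/64 ≈ 12940.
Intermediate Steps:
P(R) = -6
V(W) = -8 (V(W) = -2 - 6 = -8)
d(Y) = 1/Y
(d(4)**3 + 12928) + y(12, V(9)) = ((1/4)**3 + 12928) + 12 = (1/64 + 12928) + 12 = 827393/64 + 12 = 828161/64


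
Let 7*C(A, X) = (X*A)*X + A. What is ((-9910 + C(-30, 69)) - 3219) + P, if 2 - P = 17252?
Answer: -355513/7 ≈ -50788.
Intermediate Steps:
C(A, X) = A/7 + A*X²/7 (C(A, X) = ((X*A)*X + A)/7 = ((A*X)*X + A)/7 = (A*X² + A)/7 = (A + A*X²)/7 = A/7 + A*X²/7)
P = -17250 (P = 2 - 1*17252 = 2 - 17252 = -17250)
((-9910 + C(-30, 69)) - 3219) + P = ((-9910 + (⅐)*(-30)*(1 + 69²)) - 3219) - 17250 = ((-9910 + (⅐)*(-30)*(1 + 4761)) - 3219) - 17250 = ((-9910 + (⅐)*(-30)*4762) - 3219) - 17250 = ((-9910 - 142860/7) - 3219) - 17250 = (-212230/7 - 3219) - 17250 = -234763/7 - 17250 = -355513/7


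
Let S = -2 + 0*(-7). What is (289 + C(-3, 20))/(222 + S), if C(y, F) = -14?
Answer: 5/4 ≈ 1.2500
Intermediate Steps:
S = -2 (S = -2 + 0 = -2)
(289 + C(-3, 20))/(222 + S) = (289 - 14)/(222 - 2) = 275/220 = 275*(1/220) = 5/4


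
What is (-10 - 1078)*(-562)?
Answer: 611456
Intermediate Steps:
(-10 - 1078)*(-562) = -1088*(-562) = 611456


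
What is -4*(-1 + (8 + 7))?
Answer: -56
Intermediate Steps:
-4*(-1 + (8 + 7)) = -4*(-1 + 15) = -4*14 = -56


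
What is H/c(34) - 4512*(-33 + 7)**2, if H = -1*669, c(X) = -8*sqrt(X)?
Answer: -3050112 + 669*sqrt(34)/272 ≈ -3.0501e+6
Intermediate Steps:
H = -669
H/c(34) - 4512*(-33 + 7)**2 = -669*(-sqrt(34)/272) - 4512*(-33 + 7)**2 = -(-669)*sqrt(34)/272 - 4512/((1/(-26))**2) = 669*sqrt(34)/272 - 4512/((-1/26)**2) = 669*sqrt(34)/272 - 4512/1/676 = 669*sqrt(34)/272 - 4512*676 = 669*sqrt(34)/272 - 3050112 = -3050112 + 669*sqrt(34)/272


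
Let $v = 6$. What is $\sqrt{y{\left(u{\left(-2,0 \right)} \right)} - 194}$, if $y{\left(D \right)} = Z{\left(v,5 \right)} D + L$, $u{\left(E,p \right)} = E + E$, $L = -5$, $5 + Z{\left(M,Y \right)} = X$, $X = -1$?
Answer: $5 i \sqrt{7} \approx 13.229 i$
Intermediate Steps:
$Z{\left(M,Y \right)} = -6$ ($Z{\left(M,Y \right)} = -5 - 1 = -6$)
$u{\left(E,p \right)} = 2 E$
$y{\left(D \right)} = -5 - 6 D$ ($y{\left(D \right)} = - 6 D - 5 = -5 - 6 D$)
$\sqrt{y{\left(u{\left(-2,0 \right)} \right)} - 194} = \sqrt{\left(-5 - 6 \cdot 2 \left(-2\right)\right) - 194} = \sqrt{\left(-5 - -24\right) - 194} = \sqrt{\left(-5 + 24\right) - 194} = \sqrt{19 - 194} = \sqrt{-175} = 5 i \sqrt{7}$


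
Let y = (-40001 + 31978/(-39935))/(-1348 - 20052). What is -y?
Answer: -1597471913/854609000 ≈ -1.8692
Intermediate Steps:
y = 1597471913/854609000 (y = (-40001 + 31978*(-1/39935))/(-21400) = (-40001 - 31978/39935)*(-1/21400) = -1597471913/39935*(-1/21400) = 1597471913/854609000 ≈ 1.8692)
-y = -1*1597471913/854609000 = -1597471913/854609000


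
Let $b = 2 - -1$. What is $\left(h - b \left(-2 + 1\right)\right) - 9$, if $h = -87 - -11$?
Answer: $-82$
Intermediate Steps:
$b = 3$ ($b = 2 + 1 = 3$)
$h = -76$ ($h = -87 + 11 = -76$)
$\left(h - b \left(-2 + 1\right)\right) - 9 = \left(-76 - 3 \left(-2 + 1\right)\right) - 9 = \left(-76 - 3 \left(-1\right)\right) - 9 = \left(-76 - -3\right) - 9 = \left(-76 + 3\right) - 9 = -73 - 9 = -82$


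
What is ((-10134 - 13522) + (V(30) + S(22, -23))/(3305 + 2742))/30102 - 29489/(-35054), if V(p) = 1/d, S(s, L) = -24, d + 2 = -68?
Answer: 4122866807981/74442284430220 ≈ 0.055383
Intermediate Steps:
d = -70 (d = -2 - 68 = -70)
V(p) = -1/70 (V(p) = 1/(-70) = -1/70)
((-10134 - 13522) + (V(30) + S(22, -23))/(3305 + 2742))/30102 - 29489/(-35054) = ((-10134 - 13522) + (-1/70 - 24)/(3305 + 2742))/30102 - 29489/(-35054) = (-23656 - 1681/70/6047)*(1/30102) - 29489*(-1/35054) = (-23656 - 1681/70*1/6047)*(1/30102) + 29489/35054 = (-23656 - 1681/423290)*(1/30102) + 29489/35054 = -10013349921/423290*1/30102 + 29489/35054 = -3337783307/4247291860 + 29489/35054 = 4122866807981/74442284430220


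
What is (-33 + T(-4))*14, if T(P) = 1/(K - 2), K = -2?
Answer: -931/2 ≈ -465.50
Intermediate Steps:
T(P) = -1/4 (T(P) = 1/(-2 - 2) = 1/(-4) = -1/4)
(-33 + T(-4))*14 = (-33 - 1/4)*14 = -133/4*14 = -931/2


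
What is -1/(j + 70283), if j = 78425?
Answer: -1/148708 ≈ -6.7246e-6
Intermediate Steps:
-1/(j + 70283) = -1/(78425 + 70283) = -1/148708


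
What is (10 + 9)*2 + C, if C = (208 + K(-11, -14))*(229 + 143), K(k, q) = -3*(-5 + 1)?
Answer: 81878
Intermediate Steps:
K(k, q) = 12 (K(k, q) = -3*(-4) = 12)
C = 81840 (C = (208 + 12)*(229 + 143) = 220*372 = 81840)
(10 + 9)*2 + C = (10 + 9)*2 + 81840 = 19*2 + 81840 = 38 + 81840 = 81878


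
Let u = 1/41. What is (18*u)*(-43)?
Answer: -774/41 ≈ -18.878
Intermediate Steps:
u = 1/41 ≈ 0.024390
(18*u)*(-43) = (18*(1/41))*(-43) = (18/41)*(-43) = -774/41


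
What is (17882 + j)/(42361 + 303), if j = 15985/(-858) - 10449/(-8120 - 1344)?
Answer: 5579289461/13324479168 ≈ 0.41872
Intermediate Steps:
j = -5473723/312312 (j = 15985*(-1/858) - 10449/(-9464) = -15985/858 - 10449*(-1/9464) = -15985/858 + 10449/9464 = -5473723/312312 ≈ -17.526)
(17882 + j)/(42361 + 303) = (17882 - 5473723/312312)/(42361 + 303) = (5579289461/312312)/42664 = (5579289461/312312)*(1/42664) = 5579289461/13324479168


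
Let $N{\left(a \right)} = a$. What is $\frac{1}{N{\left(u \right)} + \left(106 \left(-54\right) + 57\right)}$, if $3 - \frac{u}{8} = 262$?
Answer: $- \frac{1}{7739} \approx -0.00012922$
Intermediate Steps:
$u = -2072$ ($u = 24 - 2096 = -2072$)
$\frac{1}{N{\left(u \right)} + \left(106 \left(-54\right) + 57\right)} = \frac{1}{-2072 + \left(106 \left(-54\right) + 57\right)} = \frac{1}{-2072 + \left(-5724 + 57\right)} = \frac{1}{-2072 - 5667} = \frac{1}{-7739} = - \frac{1}{7739}$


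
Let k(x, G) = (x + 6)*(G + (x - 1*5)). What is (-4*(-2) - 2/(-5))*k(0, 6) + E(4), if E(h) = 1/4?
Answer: 1013/20 ≈ 50.650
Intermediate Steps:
k(x, G) = (6 + x)*(-5 + G + x) (k(x, G) = (6 + x)*(G + (x - 5)) = (6 + x)*(G + (-5 + x)) = (6 + x)*(-5 + G + x))
E(h) = 1/4
(-4*(-2) - 2/(-5))*k(0, 6) + E(4) = (-4*(-2) - 2/(-5))*(-30 + 0 + 0**2 + 6*6 + 6*0) + 1/4 = (8 - 2*(-1/5))*(-30 + 0 + 0 + 36 + 0) + 1/4 = (8 + 2/5)*6 + 1/4 = (42/5)*6 + 1/4 = 252/5 + 1/4 = 1013/20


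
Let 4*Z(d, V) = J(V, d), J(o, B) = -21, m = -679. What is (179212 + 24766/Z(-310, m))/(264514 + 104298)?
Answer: 130871/276609 ≈ 0.47313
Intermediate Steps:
Z(d, V) = -21/4 (Z(d, V) = (¼)*(-21) = -21/4)
(179212 + 24766/Z(-310, m))/(264514 + 104298) = (179212 + 24766/(-21/4))/(264514 + 104298) = (179212 + 24766*(-4/21))/368812 = (179212 - 14152/3)*(1/368812) = (523484/3)*(1/368812) = 130871/276609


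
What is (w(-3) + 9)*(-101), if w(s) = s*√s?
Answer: -909 + 303*I*√3 ≈ -909.0 + 524.81*I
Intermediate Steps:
w(s) = s^(3/2)
(w(-3) + 9)*(-101) = ((-3)^(3/2) + 9)*(-101) = (-3*I*√3 + 9)*(-101) = (9 - 3*I*√3)*(-101) = -909 + 303*I*√3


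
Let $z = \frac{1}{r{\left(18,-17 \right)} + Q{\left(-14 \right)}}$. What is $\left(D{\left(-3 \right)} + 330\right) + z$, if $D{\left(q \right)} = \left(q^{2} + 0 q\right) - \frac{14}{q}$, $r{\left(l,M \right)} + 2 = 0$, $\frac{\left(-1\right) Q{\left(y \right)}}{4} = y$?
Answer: $\frac{18559}{54} \approx 343.69$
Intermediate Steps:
$Q{\left(y \right)} = - 4 y$
$r{\left(l,M \right)} = -2$ ($r{\left(l,M \right)} = -2 + 0 = -2$)
$z = \frac{1}{54}$ ($z = \frac{1}{-2 - -56} = \frac{1}{-2 + 56} = \frac{1}{54} \approx 0.018519$)
$D{\left(q \right)} = q^{2} - \frac{14}{q}$ ($D{\left(q \right)} = \left(q^{2} + 0\right) - \frac{14}{q} = q^{2} - \frac{14}{q}$)
$\left(D{\left(-3 \right)} + 330\right) + z = \left(\frac{-14 + \left(-3\right)^{3}}{-3} + 330\right) + \frac{1}{54} = \left(- \frac{-14 - 27}{3} + 330\right) + \frac{1}{54} = \left(\left(- \frac{1}{3}\right) \left(-41\right) + 330\right) + \frac{1}{54} = \left(\frac{41}{3} + 330\right) + \frac{1}{54} = \frac{1031}{3} + \frac{1}{54} = \frac{18559}{54}$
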